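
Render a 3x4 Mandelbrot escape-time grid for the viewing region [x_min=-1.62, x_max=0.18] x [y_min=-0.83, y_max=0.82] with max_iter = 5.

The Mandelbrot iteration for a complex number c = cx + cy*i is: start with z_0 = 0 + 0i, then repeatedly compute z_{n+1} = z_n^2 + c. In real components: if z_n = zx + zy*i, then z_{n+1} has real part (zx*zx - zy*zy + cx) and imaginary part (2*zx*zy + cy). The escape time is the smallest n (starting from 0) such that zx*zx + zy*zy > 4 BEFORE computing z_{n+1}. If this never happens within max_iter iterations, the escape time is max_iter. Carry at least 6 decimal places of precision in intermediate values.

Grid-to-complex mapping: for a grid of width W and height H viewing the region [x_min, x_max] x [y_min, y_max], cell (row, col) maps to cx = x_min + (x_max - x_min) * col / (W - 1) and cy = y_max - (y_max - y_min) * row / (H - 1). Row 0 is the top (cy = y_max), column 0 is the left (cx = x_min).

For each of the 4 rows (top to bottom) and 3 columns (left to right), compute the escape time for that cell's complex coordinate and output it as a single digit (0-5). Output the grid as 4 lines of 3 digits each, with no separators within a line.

Answer: 345
455
455
345

Derivation:
(row=0, col=0): c = -1.6200 + 0.8200i → escape time 3
(row=0, col=1): c = -0.7200 + 0.8200i → escape time 4
(row=0, col=2): c = 0.1800 + 0.8200i → escape time 5
(row=1, col=0): c = -1.6200 + 0.2700i → escape time 4
(row=1, col=1): c = -0.7200 + 0.2700i → escape time 5
(row=1, col=2): c = 0.1800 + 0.2700i → escape time 5
(row=2, col=0): c = -1.6200 + -0.2800i → escape time 4
(row=2, col=1): c = -0.7200 + -0.2800i → escape time 5
(row=2, col=2): c = 0.1800 + -0.2800i → escape time 5
(row=3, col=0): c = -1.6200 + -0.8300i → escape time 3
(row=3, col=1): c = -0.7200 + -0.8300i → escape time 4
(row=3, col=2): c = 0.1800 + -0.8300i → escape time 5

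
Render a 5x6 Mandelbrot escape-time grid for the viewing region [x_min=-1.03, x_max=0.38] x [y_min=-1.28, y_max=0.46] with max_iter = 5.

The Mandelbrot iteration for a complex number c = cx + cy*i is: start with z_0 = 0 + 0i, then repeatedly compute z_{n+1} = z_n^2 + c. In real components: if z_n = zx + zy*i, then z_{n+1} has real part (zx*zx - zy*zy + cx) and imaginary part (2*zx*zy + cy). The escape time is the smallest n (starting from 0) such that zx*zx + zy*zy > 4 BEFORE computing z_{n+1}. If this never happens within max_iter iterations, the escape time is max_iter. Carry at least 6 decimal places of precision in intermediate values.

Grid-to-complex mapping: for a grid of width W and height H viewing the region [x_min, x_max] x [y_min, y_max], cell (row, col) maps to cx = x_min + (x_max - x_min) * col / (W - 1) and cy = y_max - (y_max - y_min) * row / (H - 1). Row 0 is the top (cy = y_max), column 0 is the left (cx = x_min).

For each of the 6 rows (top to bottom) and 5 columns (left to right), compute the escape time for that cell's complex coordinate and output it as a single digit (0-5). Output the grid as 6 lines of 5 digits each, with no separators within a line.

Answer: 55555
55555
55555
55555
34553
23322

Derivation:
(row=0, col=0): c = -1.0300 + 0.4600i → escape time 5
(row=0, col=1): c = -0.6775 + 0.4600i → escape time 5
(row=0, col=2): c = -0.3250 + 0.4600i → escape time 5
(row=0, col=3): c = 0.0275 + 0.4600i → escape time 5
(row=0, col=4): c = 0.3800 + 0.4600i → escape time 5
(row=1, col=0): c = -1.0300 + 0.1120i → escape time 5
(row=1, col=1): c = -0.6775 + 0.1120i → escape time 5
(row=1, col=2): c = -0.3250 + 0.1120i → escape time 5
(row=1, col=3): c = 0.0275 + 0.1120i → escape time 5
(row=1, col=4): c = 0.3800 + 0.1120i → escape time 5
(row=2, col=0): c = -1.0300 + -0.2360i → escape time 5
(row=2, col=1): c = -0.6775 + -0.2360i → escape time 5
(row=2, col=2): c = -0.3250 + -0.2360i → escape time 5
(row=2, col=3): c = 0.0275 + -0.2360i → escape time 5
(row=2, col=4): c = 0.3800 + -0.2360i → escape time 5
(row=3, col=0): c = -1.0300 + -0.5840i → escape time 5
(row=3, col=1): c = -0.6775 + -0.5840i → escape time 5
(row=3, col=2): c = -0.3250 + -0.5840i → escape time 5
(row=3, col=3): c = 0.0275 + -0.5840i → escape time 5
(row=3, col=4): c = 0.3800 + -0.5840i → escape time 5
(row=4, col=0): c = -1.0300 + -0.9320i → escape time 3
(row=4, col=1): c = -0.6775 + -0.9320i → escape time 4
(row=4, col=2): c = -0.3250 + -0.9320i → escape time 5
(row=4, col=3): c = 0.0275 + -0.9320i → escape time 5
(row=4, col=4): c = 0.3800 + -0.9320i → escape time 3
(row=5, col=0): c = -1.0300 + -1.2800i → escape time 2
(row=5, col=1): c = -0.6775 + -1.2800i → escape time 3
(row=5, col=2): c = -0.3250 + -1.2800i → escape time 3
(row=5, col=3): c = 0.0275 + -1.2800i → escape time 2
(row=5, col=4): c = 0.3800 + -1.2800i → escape time 2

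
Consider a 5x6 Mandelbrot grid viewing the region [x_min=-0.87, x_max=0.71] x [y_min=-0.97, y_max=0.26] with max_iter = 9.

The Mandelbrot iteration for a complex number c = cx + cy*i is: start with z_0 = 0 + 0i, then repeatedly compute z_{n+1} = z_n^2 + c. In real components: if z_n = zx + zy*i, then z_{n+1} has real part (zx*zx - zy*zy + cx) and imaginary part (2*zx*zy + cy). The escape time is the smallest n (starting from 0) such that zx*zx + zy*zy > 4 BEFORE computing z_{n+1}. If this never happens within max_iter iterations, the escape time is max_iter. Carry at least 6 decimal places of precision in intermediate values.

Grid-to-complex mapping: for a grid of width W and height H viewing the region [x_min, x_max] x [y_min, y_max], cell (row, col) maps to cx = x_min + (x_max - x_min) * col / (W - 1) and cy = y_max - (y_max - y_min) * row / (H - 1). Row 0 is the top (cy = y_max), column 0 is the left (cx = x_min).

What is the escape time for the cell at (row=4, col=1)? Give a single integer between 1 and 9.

Answer: 7

Derivation:
z_0 = 0 + 0i, c = -0.4750 + -0.7240i
Iter 1: z = -0.4750 + -0.7240i, |z|^2 = 0.7498
Iter 2: z = -0.7736 + -0.0362i, |z|^2 = 0.5997
Iter 3: z = 0.1221 + -0.6680i, |z|^2 = 0.4611
Iter 4: z = -0.9063 + -0.8871i, |z|^2 = 1.6083
Iter 5: z = -0.4405 + 0.8840i, |z|^2 = 0.9754
Iter 6: z = -1.0623 + -1.5028i, |z|^2 = 3.3869
Iter 7: z = -1.6048 + 2.4689i, |z|^2 = 8.6710
Escaped at iteration 7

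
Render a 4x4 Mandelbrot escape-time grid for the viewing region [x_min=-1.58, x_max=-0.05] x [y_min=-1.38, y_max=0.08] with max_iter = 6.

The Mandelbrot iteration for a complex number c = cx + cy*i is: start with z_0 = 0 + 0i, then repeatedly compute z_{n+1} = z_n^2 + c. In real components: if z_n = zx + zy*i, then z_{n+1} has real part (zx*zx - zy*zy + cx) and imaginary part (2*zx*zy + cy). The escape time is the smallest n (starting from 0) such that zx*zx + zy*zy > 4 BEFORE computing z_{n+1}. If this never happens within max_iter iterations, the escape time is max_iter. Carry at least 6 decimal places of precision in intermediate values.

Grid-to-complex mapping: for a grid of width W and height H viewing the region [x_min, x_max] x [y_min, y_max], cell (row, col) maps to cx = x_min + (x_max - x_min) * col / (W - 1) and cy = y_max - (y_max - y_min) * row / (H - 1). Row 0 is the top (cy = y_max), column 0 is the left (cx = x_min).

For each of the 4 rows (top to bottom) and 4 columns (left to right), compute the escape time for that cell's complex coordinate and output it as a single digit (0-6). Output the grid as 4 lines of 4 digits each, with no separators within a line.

Answer: 6666
3666
3346
1222

Derivation:
(row=0, col=0): c = -1.5800 + 0.0800i → escape time 6
(row=0, col=1): c = -1.0700 + 0.0800i → escape time 6
(row=0, col=2): c = -0.5600 + 0.0800i → escape time 6
(row=0, col=3): c = -0.0500 + 0.0800i → escape time 6
(row=1, col=0): c = -1.5800 + -0.4067i → escape time 3
(row=1, col=1): c = -1.0700 + -0.4067i → escape time 6
(row=1, col=2): c = -0.5600 + -0.4067i → escape time 6
(row=1, col=3): c = -0.0500 + -0.4067i → escape time 6
(row=2, col=0): c = -1.5800 + -0.8933i → escape time 3
(row=2, col=1): c = -1.0700 + -0.8933i → escape time 3
(row=2, col=2): c = -0.5600 + -0.8933i → escape time 4
(row=2, col=3): c = -0.0500 + -0.8933i → escape time 6
(row=3, col=0): c = -1.5800 + -1.3800i → escape time 1
(row=3, col=1): c = -1.0700 + -1.3800i → escape time 2
(row=3, col=2): c = -0.5600 + -1.3800i → escape time 2
(row=3, col=3): c = -0.0500 + -1.3800i → escape time 2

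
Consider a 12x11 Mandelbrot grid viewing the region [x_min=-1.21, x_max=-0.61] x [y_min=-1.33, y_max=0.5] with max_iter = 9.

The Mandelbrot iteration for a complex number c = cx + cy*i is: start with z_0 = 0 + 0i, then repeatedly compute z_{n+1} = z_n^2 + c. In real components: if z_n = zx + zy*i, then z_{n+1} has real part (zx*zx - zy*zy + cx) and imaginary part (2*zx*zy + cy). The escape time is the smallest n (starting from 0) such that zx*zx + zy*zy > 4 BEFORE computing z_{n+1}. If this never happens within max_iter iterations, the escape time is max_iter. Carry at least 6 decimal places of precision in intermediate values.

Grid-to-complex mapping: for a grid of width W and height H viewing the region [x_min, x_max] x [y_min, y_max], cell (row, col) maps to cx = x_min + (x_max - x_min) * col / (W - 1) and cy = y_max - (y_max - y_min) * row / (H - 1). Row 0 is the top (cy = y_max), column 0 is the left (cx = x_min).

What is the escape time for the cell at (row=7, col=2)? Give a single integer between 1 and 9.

Answer: 3

Derivation:
z_0 = 0 + 0i, c = -1.1009 + -0.7810i
Iter 1: z = -1.1009 + -0.7810i, |z|^2 = 1.8220
Iter 2: z = -0.4989 + 0.9386i, |z|^2 = 1.1299
Iter 3: z = -1.7330 + -1.7175i, |z|^2 = 5.9532
Escaped at iteration 3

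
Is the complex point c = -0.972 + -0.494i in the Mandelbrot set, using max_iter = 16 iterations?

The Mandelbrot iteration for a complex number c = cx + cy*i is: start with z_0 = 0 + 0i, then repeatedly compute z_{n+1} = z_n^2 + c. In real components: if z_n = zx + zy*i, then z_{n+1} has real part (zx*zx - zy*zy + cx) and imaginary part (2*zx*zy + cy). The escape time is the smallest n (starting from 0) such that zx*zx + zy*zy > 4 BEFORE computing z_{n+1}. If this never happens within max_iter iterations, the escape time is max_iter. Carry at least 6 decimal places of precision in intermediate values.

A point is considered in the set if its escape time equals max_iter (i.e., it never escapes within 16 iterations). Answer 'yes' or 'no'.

z_0 = 0 + 0i, c = -0.9720 + -0.4940i
Iter 1: z = -0.9720 + -0.4940i, |z|^2 = 1.1888
Iter 2: z = -0.2713 + 0.4663i, |z|^2 = 0.2910
Iter 3: z = -1.1159 + -0.7470i, |z|^2 = 1.8032
Iter 4: z = -0.2848 + 1.1731i, |z|^2 = 1.4573
Iter 5: z = -2.2671 + -1.1622i, |z|^2 = 6.4904
Escaped at iteration 5

Answer: no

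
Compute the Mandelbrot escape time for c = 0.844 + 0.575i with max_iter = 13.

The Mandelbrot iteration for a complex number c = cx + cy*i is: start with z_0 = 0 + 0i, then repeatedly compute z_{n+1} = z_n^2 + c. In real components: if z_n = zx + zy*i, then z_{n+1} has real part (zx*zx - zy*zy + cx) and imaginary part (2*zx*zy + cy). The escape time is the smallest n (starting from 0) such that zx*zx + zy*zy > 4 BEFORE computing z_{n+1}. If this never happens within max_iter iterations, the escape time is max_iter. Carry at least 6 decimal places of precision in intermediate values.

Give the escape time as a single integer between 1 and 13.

z_0 = 0 + 0i, c = 0.8440 + 0.5750i
Iter 1: z = 0.8440 + 0.5750i, |z|^2 = 1.0430
Iter 2: z = 1.2257 + 1.5456i, |z|^2 = 3.8912
Iter 3: z = -0.0425 + 4.3639i, |z|^2 = 19.0456
Escaped at iteration 3

Answer: 3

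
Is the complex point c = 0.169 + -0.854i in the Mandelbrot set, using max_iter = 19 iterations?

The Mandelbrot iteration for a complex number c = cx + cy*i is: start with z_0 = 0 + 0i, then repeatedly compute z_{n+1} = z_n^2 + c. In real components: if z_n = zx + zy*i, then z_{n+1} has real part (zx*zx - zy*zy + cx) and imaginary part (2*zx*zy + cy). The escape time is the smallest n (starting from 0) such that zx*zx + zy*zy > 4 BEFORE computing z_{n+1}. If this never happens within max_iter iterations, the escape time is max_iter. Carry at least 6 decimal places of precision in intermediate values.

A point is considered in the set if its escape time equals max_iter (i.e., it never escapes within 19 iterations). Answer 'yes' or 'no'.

Answer: no

Derivation:
z_0 = 0 + 0i, c = 0.1690 + -0.8540i
Iter 1: z = 0.1690 + -0.8540i, |z|^2 = 0.7579
Iter 2: z = -0.5318 + -1.1427i, |z|^2 = 1.5884
Iter 3: z = -0.8539 + 0.3612i, |z|^2 = 0.8596
Iter 4: z = 0.7676 + -1.4709i, |z|^2 = 2.7528
Iter 5: z = -1.4052 + -3.1122i, |z|^2 = 11.6607
Escaped at iteration 5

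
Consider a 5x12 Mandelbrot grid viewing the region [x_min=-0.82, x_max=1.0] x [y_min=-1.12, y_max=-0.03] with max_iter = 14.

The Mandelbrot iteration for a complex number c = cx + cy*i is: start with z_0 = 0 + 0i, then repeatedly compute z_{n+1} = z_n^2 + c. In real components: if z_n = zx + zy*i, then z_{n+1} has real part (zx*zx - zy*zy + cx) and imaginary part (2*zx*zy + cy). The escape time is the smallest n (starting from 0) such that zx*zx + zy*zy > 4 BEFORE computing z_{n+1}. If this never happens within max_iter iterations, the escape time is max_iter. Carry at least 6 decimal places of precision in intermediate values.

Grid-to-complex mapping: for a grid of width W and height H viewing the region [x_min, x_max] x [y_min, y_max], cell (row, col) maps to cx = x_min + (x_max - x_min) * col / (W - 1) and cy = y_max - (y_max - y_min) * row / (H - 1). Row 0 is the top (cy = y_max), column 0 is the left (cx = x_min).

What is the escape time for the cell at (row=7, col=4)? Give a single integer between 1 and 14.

Answer: 2

Derivation:
z_0 = 0 + 0i, c = 1.0000 + -0.7236i
Iter 1: z = 1.0000 + -0.7236i, |z|^2 = 1.5236
Iter 2: z = 1.4764 + -2.1709i, |z|^2 = 6.8925
Escaped at iteration 2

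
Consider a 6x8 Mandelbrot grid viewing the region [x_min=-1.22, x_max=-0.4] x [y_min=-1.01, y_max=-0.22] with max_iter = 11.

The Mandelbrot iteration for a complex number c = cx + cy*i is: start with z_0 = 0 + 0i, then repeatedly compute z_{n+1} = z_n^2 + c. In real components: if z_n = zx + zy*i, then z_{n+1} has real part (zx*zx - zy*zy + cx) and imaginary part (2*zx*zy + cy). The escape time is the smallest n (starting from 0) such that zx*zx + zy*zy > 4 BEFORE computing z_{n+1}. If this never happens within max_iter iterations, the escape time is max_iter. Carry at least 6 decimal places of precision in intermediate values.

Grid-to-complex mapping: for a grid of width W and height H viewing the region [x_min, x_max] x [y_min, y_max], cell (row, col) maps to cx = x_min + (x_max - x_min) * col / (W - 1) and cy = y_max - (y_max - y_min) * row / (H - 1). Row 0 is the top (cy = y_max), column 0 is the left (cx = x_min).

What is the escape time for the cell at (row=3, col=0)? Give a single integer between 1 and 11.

Answer: 4

Derivation:
z_0 = 0 + 0i, c = -1.2200 + -0.5586i
Iter 1: z = -1.2200 + -0.5586i, |z|^2 = 1.8004
Iter 2: z = -0.0436 + 0.8043i, |z|^2 = 0.6489
Iter 3: z = -1.8651 + -0.6287i, |z|^2 = 3.8738
Iter 4: z = 1.8632 + 1.7866i, |z|^2 = 6.6635
Escaped at iteration 4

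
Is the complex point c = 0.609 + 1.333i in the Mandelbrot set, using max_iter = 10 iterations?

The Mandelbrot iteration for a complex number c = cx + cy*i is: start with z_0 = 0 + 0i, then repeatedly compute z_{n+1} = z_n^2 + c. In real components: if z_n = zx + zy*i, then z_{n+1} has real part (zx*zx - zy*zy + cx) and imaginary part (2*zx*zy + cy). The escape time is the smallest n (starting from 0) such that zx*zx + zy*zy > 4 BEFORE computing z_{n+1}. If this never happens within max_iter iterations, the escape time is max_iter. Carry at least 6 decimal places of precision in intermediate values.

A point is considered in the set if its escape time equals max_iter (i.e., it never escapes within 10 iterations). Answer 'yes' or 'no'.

z_0 = 0 + 0i, c = 0.6090 + 1.3330i
Iter 1: z = 0.6090 + 1.3330i, |z|^2 = 2.1478
Iter 2: z = -0.7970 + 2.9566i, |z|^2 = 9.3767
Escaped at iteration 2

Answer: no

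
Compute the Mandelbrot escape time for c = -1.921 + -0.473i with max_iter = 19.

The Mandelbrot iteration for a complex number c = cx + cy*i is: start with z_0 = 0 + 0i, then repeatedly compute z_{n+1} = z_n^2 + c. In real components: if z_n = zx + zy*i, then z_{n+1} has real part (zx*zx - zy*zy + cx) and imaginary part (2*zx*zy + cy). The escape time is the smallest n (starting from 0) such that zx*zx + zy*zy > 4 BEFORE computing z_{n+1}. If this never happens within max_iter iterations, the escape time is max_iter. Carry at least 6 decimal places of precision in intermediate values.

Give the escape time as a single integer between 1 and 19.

z_0 = 0 + 0i, c = -1.9210 + -0.4730i
Iter 1: z = -1.9210 + -0.4730i, |z|^2 = 3.9140
Iter 2: z = 1.5455 + 1.3443i, |z|^2 = 4.1957
Escaped at iteration 2

Answer: 2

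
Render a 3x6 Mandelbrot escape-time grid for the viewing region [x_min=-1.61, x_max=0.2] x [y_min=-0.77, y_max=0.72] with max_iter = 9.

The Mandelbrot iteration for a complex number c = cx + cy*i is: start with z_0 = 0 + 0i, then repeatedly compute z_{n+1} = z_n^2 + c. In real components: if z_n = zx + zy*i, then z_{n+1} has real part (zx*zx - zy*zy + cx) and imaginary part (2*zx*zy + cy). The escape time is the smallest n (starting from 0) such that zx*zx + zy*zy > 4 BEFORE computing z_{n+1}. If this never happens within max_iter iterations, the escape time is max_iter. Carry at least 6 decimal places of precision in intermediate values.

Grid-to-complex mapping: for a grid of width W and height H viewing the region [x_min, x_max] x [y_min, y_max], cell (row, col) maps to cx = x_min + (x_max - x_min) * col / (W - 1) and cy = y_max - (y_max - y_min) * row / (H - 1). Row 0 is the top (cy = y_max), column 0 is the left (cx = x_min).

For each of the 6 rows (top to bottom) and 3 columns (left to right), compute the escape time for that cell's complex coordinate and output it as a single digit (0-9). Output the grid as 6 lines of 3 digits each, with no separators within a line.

Answer: 356
399
699
599
399
345

Derivation:
(row=0, col=0): c = -1.6100 + 0.7200i → escape time 3
(row=0, col=1): c = -0.7050 + 0.7200i → escape time 5
(row=0, col=2): c = 0.2000 + 0.7200i → escape time 6
(row=1, col=0): c = -1.6100 + 0.4220i → escape time 3
(row=1, col=1): c = -0.7050 + 0.4220i → escape time 9
(row=1, col=2): c = 0.2000 + 0.4220i → escape time 9
(row=2, col=0): c = -1.6100 + 0.1240i → escape time 6
(row=2, col=1): c = -0.7050 + 0.1240i → escape time 9
(row=2, col=2): c = 0.2000 + 0.1240i → escape time 9
(row=3, col=0): c = -1.6100 + -0.1740i → escape time 5
(row=3, col=1): c = -0.7050 + -0.1740i → escape time 9
(row=3, col=2): c = 0.2000 + -0.1740i → escape time 9
(row=4, col=0): c = -1.6100 + -0.4720i → escape time 3
(row=4, col=1): c = -0.7050 + -0.4720i → escape time 9
(row=4, col=2): c = 0.2000 + -0.4720i → escape time 9
(row=5, col=0): c = -1.6100 + -0.7700i → escape time 3
(row=5, col=1): c = -0.7050 + -0.7700i → escape time 4
(row=5, col=2): c = 0.2000 + -0.7700i → escape time 5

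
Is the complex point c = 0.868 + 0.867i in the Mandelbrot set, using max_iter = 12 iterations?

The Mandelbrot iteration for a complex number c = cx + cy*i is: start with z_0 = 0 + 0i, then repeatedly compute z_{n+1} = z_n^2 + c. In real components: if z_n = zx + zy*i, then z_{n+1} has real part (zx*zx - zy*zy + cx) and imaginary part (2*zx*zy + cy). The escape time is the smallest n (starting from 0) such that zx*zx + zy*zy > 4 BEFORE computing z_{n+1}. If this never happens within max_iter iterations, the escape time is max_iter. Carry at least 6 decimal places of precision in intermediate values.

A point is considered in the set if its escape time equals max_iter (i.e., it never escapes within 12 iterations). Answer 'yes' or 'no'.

Answer: no

Derivation:
z_0 = 0 + 0i, c = 0.8680 + 0.8670i
Iter 1: z = 0.8680 + 0.8670i, |z|^2 = 1.5051
Iter 2: z = 0.8697 + 2.3721i, |z|^2 = 6.3834
Escaped at iteration 2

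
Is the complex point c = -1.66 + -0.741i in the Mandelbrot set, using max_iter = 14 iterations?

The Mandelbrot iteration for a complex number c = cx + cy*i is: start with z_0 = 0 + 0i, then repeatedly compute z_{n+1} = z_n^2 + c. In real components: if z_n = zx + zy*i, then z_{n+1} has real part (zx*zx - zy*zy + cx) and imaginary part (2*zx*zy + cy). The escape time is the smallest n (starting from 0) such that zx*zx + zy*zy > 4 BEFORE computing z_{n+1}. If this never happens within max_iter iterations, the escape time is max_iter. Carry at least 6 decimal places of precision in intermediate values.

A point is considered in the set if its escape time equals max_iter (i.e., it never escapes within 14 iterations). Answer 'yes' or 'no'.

Answer: no

Derivation:
z_0 = 0 + 0i, c = -1.6600 + -0.7410i
Iter 1: z = -1.6600 + -0.7410i, |z|^2 = 3.3047
Iter 2: z = 0.5465 + 1.7191i, |z|^2 = 3.2541
Iter 3: z = -4.3167 + 1.1381i, |z|^2 = 19.9290
Escaped at iteration 3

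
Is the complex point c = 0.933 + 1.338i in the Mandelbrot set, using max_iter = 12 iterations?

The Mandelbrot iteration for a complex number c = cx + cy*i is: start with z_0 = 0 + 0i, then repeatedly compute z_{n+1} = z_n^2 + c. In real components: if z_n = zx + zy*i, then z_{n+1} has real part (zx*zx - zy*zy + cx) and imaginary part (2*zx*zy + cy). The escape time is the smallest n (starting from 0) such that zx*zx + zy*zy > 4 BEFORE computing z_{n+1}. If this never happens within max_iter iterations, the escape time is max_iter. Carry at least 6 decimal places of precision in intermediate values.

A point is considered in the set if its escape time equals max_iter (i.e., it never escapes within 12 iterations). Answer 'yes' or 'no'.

Answer: no

Derivation:
z_0 = 0 + 0i, c = 0.9330 + 1.3380i
Iter 1: z = 0.9330 + 1.3380i, |z|^2 = 2.6607
Iter 2: z = 0.0132 + 3.8347i, |z|^2 = 14.7052
Escaped at iteration 2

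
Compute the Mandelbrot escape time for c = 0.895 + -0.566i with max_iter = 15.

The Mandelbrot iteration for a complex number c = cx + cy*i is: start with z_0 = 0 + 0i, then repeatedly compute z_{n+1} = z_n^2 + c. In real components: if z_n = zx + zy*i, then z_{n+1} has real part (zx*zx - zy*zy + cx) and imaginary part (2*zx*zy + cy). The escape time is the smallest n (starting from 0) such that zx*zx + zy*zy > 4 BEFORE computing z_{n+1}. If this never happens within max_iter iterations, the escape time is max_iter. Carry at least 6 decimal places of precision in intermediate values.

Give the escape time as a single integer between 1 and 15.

z_0 = 0 + 0i, c = 0.8950 + -0.5660i
Iter 1: z = 0.8950 + -0.5660i, |z|^2 = 1.1214
Iter 2: z = 1.3757 + -1.5791i, |z|^2 = 4.3861
Escaped at iteration 2

Answer: 2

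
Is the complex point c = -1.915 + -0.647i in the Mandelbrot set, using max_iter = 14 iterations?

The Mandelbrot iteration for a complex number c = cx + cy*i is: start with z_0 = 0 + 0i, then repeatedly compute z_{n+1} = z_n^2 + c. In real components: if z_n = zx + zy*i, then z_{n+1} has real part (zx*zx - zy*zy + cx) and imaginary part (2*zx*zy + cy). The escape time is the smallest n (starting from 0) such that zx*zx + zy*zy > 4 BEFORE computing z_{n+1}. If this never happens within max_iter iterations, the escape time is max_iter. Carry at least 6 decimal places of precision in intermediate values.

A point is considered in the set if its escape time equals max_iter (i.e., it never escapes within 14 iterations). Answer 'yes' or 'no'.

Answer: no

Derivation:
z_0 = 0 + 0i, c = -1.9150 + -0.6470i
Iter 1: z = -1.9150 + -0.6470i, |z|^2 = 4.0858
Escaped at iteration 1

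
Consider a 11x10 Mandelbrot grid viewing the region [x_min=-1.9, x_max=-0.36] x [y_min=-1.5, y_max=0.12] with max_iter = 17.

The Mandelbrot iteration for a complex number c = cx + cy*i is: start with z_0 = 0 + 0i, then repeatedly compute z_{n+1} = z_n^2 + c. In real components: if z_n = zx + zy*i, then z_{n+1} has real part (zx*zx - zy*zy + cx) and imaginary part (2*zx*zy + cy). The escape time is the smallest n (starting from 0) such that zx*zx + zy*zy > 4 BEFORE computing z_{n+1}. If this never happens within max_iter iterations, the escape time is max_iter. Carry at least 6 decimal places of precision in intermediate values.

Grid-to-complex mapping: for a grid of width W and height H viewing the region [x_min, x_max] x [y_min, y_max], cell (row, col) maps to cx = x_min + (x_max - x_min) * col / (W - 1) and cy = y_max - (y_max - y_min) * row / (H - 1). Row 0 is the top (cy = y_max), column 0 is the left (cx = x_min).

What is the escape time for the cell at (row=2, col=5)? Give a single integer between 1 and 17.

Answer: 17

Derivation:
z_0 = 0 + 0i, c = -1.1300 + -0.2400i
Iter 1: z = -1.1300 + -0.2400i, |z|^2 = 1.3345
Iter 2: z = 0.0893 + 0.3024i, |z|^2 = 0.0994
Iter 3: z = -1.2135 + -0.1860i, |z|^2 = 1.5071
Iter 4: z = 0.3079 + 0.2114i, |z|^2 = 0.1395
Iter 5: z = -1.0799 + -0.1098i, |z|^2 = 1.1782
Iter 6: z = 0.0241 + -0.0028i, |z|^2 = 0.0006
Iter 7: z = -1.1294 + -0.2401i, |z|^2 = 1.3333
Iter 8: z = 0.0879 + 0.3024i, |z|^2 = 0.0992
Iter 9: z = -1.2137 + -0.1868i, |z|^2 = 1.5080
Iter 10: z = 0.3082 + 0.2135i, |z|^2 = 0.1406
Iter 11: z = -1.0805 + -0.1084i, |z|^2 = 1.1793
Iter 12: z = 0.0258 + -0.0057i, |z|^2 = 0.0007
Iter 13: z = -1.1294 + -0.2403i, |z|^2 = 1.3332
Iter 14: z = 0.0877 + 0.3028i, |z|^2 = 0.0994
Iter 15: z = -1.2140 + -0.1869i, |z|^2 = 1.5086
Iter 16: z = 0.3088 + 0.2137i, |z|^2 = 0.1410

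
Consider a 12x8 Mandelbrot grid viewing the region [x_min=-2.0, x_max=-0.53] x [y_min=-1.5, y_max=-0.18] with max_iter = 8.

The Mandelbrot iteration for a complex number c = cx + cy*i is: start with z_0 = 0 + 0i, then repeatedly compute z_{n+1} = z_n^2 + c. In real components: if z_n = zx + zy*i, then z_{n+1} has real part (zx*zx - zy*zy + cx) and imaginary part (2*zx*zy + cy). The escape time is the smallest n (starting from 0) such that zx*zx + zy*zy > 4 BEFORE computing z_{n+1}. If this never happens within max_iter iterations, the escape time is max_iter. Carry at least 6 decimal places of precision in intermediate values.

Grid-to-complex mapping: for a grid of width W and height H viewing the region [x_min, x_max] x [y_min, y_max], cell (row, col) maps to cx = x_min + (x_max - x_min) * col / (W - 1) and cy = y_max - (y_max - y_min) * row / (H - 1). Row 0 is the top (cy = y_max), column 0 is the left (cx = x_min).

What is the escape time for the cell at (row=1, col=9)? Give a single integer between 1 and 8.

z_0 = 0 + 0i, c = -0.7973 + -0.3686i
Iter 1: z = -0.7973 + -0.3686i, |z|^2 = 0.7715
Iter 2: z = -0.2975 + 0.2191i, |z|^2 = 0.1365
Iter 3: z = -0.7568 + -0.4989i, |z|^2 = 0.8217
Iter 4: z = -0.4735 + 0.3866i, |z|^2 = 0.3737
Iter 5: z = -0.7226 + -0.7347i, |z|^2 = 1.0619
Iter 6: z = -0.8149 + 0.6932i, |z|^2 = 1.1446
Iter 7: z = -0.6137 + -1.4983i, |z|^2 = 2.6216

Answer: 8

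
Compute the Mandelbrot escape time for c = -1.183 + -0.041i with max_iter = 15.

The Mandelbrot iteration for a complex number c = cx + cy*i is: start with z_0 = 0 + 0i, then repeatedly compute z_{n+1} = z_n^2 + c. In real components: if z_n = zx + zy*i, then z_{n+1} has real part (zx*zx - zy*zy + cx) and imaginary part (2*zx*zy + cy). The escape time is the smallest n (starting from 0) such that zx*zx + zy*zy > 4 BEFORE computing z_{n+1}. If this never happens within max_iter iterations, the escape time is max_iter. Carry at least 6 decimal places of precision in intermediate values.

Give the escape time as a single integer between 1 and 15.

Answer: 15

Derivation:
z_0 = 0 + 0i, c = -1.1830 + -0.0410i
Iter 1: z = -1.1830 + -0.0410i, |z|^2 = 1.4012
Iter 2: z = 0.2148 + 0.0560i, |z|^2 = 0.0493
Iter 3: z = -1.1400 + -0.0169i, |z|^2 = 1.2999
Iter 4: z = 0.1163 + -0.0024i, |z|^2 = 0.0135
Iter 5: z = -1.1695 + -0.0416i, |z|^2 = 1.3694
Iter 6: z = 0.1830 + 0.0562i, |z|^2 = 0.0366
Iter 7: z = -1.1527 + -0.0204i, |z|^2 = 1.3291
Iter 8: z = 0.1453 + 0.0061i, |z|^2 = 0.0211
Iter 9: z = -1.1619 + -0.0392i, |z|^2 = 1.3516
Iter 10: z = 0.1656 + 0.0501i, |z|^2 = 0.0299
Iter 11: z = -1.1581 + -0.0244i, |z|^2 = 1.3418
Iter 12: z = 0.1576 + 0.0155i, |z|^2 = 0.0251
Iter 13: z = -1.1584 + -0.0361i, |z|^2 = 1.3432
Iter 14: z = 0.1576 + 0.0427i, |z|^2 = 0.0267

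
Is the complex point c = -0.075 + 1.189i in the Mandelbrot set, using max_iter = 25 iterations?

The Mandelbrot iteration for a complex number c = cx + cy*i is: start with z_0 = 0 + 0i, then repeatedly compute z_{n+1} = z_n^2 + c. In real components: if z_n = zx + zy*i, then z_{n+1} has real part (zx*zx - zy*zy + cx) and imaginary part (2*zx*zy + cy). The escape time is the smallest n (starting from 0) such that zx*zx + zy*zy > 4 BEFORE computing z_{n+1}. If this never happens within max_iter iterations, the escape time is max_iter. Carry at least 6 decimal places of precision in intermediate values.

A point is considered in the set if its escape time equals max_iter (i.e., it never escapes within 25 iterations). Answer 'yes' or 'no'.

z_0 = 0 + 0i, c = -0.0750 + 1.1890i
Iter 1: z = -0.0750 + 1.1890i, |z|^2 = 1.4193
Iter 2: z = -1.4831 + 1.0107i, |z|^2 = 3.2210
Iter 3: z = 1.1032 + -1.8088i, |z|^2 = 4.4887
Escaped at iteration 3

Answer: no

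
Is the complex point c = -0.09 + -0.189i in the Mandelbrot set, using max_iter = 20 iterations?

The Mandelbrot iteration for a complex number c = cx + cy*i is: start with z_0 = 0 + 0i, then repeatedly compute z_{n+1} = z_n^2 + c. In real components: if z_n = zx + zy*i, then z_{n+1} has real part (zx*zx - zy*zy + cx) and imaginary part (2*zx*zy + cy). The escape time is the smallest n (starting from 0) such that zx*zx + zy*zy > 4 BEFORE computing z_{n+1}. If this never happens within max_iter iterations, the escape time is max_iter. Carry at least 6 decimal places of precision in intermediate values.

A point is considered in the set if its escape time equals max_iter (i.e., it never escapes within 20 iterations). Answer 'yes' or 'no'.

z_0 = 0 + 0i, c = -0.0900 + -0.1890i
Iter 1: z = -0.0900 + -0.1890i, |z|^2 = 0.0438
Iter 2: z = -0.1176 + -0.1550i, |z|^2 = 0.0379
Iter 3: z = -0.1002 + -0.1525i, |z|^2 = 0.0333
Iter 4: z = -0.1032 + -0.1584i, |z|^2 = 0.0358
Iter 5: z = -0.1044 + -0.1563i, |z|^2 = 0.0353
Iter 6: z = -0.1035 + -0.1564i, |z|^2 = 0.0352
Iter 7: z = -0.1037 + -0.1566i, |z|^2 = 0.0353
Iter 8: z = -0.1038 + -0.1565i, |z|^2 = 0.0353
Iter 9: z = -0.1037 + -0.1565i, |z|^2 = 0.0353
Iter 10: z = -0.1037 + -0.1565i, |z|^2 = 0.0353
Iter 11: z = -0.1037 + -0.1565i, |z|^2 = 0.0353
Iter 12: z = -0.1037 + -0.1565i, |z|^2 = 0.0353
Iter 13: z = -0.1037 + -0.1565i, |z|^2 = 0.0353
Iter 14: z = -0.1037 + -0.1565i, |z|^2 = 0.0353
Iter 15: z = -0.1037 + -0.1565i, |z|^2 = 0.0353
Iter 16: z = -0.1037 + -0.1565i, |z|^2 = 0.0353
Iter 17: z = -0.1037 + -0.1565i, |z|^2 = 0.0353
Iter 18: z = -0.1037 + -0.1565i, |z|^2 = 0.0353
Iter 19: z = -0.1037 + -0.1565i, |z|^2 = 0.0353
Did not escape in 20 iterations → in set

Answer: yes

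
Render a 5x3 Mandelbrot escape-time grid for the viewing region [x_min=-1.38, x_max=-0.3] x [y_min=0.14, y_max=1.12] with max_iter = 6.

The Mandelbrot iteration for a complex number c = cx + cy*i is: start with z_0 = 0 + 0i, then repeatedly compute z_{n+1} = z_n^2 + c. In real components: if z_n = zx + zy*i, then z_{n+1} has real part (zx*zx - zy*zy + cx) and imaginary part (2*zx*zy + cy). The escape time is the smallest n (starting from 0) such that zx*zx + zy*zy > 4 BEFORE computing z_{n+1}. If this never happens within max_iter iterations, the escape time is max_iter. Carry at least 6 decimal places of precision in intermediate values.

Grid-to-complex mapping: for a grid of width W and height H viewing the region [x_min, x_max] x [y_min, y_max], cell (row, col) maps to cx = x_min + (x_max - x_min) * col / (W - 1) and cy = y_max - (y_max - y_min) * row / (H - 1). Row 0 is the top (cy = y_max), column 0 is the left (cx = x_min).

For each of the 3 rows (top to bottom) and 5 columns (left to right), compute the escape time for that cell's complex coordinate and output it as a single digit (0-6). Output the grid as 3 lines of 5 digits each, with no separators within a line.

Answer: 23334
34566
66666

Derivation:
(row=0, col=0): c = -1.3800 + 1.1200i → escape time 2
(row=0, col=1): c = -1.1100 + 1.1200i → escape time 3
(row=0, col=2): c = -0.8400 + 1.1200i → escape time 3
(row=0, col=3): c = -0.5700 + 1.1200i → escape time 3
(row=0, col=4): c = -0.3000 + 1.1200i → escape time 4
(row=1, col=0): c = -1.3800 + 0.6300i → escape time 3
(row=1, col=1): c = -1.1100 + 0.6300i → escape time 4
(row=1, col=2): c = -0.8400 + 0.6300i → escape time 5
(row=1, col=3): c = -0.5700 + 0.6300i → escape time 6
(row=1, col=4): c = -0.3000 + 0.6300i → escape time 6
(row=2, col=0): c = -1.3800 + 0.1400i → escape time 6
(row=2, col=1): c = -1.1100 + 0.1400i → escape time 6
(row=2, col=2): c = -0.8400 + 0.1400i → escape time 6
(row=2, col=3): c = -0.5700 + 0.1400i → escape time 6
(row=2, col=4): c = -0.3000 + 0.1400i → escape time 6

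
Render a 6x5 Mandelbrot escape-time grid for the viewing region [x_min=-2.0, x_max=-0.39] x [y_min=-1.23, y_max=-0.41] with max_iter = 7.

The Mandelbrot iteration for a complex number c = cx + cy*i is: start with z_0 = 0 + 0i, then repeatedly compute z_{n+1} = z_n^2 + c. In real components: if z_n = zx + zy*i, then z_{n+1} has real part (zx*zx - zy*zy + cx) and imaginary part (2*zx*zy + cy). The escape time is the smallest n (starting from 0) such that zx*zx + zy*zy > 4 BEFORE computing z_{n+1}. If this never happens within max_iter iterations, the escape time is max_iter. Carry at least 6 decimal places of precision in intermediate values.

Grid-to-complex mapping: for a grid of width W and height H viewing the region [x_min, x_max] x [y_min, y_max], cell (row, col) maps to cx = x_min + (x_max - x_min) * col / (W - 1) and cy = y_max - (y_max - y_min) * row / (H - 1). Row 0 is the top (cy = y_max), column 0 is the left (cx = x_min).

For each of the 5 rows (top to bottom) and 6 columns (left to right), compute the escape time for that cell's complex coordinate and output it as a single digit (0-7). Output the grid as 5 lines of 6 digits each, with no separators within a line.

Answer: 135677
133467
133346
123334
112333

Derivation:
(row=0, col=0): c = -2.0000 + -0.4100i → escape time 1
(row=0, col=1): c = -1.6780 + -0.4100i → escape time 3
(row=0, col=2): c = -1.3560 + -0.4100i → escape time 5
(row=0, col=3): c = -1.0340 + -0.4100i → escape time 6
(row=0, col=4): c = -0.7120 + -0.4100i → escape time 7
(row=0, col=5): c = -0.3900 + -0.4100i → escape time 7
(row=1, col=0): c = -2.0000 + -0.6150i → escape time 1
(row=1, col=1): c = -1.6780 + -0.6150i → escape time 3
(row=1, col=2): c = -1.3560 + -0.6150i → escape time 3
(row=1, col=3): c = -1.0340 + -0.6150i → escape time 4
(row=1, col=4): c = -0.7120 + -0.6150i → escape time 6
(row=1, col=5): c = -0.3900 + -0.6150i → escape time 7
(row=2, col=0): c = -2.0000 + -0.8200i → escape time 1
(row=2, col=1): c = -1.6780 + -0.8200i → escape time 3
(row=2, col=2): c = -1.3560 + -0.8200i → escape time 3
(row=2, col=3): c = -1.0340 + -0.8200i → escape time 3
(row=2, col=4): c = -0.7120 + -0.8200i → escape time 4
(row=2, col=5): c = -0.3900 + -0.8200i → escape time 6
(row=3, col=0): c = -2.0000 + -1.0250i → escape time 1
(row=3, col=1): c = -1.6780 + -1.0250i → escape time 2
(row=3, col=2): c = -1.3560 + -1.0250i → escape time 3
(row=3, col=3): c = -1.0340 + -1.0250i → escape time 3
(row=3, col=4): c = -0.7120 + -1.0250i → escape time 3
(row=3, col=5): c = -0.3900 + -1.0250i → escape time 4
(row=4, col=0): c = -2.0000 + -1.2300i → escape time 1
(row=4, col=1): c = -1.6780 + -1.2300i → escape time 1
(row=4, col=2): c = -1.3560 + -1.2300i → escape time 2
(row=4, col=3): c = -1.0340 + -1.2300i → escape time 3
(row=4, col=4): c = -0.7120 + -1.2300i → escape time 3
(row=4, col=5): c = -0.3900 + -1.2300i → escape time 3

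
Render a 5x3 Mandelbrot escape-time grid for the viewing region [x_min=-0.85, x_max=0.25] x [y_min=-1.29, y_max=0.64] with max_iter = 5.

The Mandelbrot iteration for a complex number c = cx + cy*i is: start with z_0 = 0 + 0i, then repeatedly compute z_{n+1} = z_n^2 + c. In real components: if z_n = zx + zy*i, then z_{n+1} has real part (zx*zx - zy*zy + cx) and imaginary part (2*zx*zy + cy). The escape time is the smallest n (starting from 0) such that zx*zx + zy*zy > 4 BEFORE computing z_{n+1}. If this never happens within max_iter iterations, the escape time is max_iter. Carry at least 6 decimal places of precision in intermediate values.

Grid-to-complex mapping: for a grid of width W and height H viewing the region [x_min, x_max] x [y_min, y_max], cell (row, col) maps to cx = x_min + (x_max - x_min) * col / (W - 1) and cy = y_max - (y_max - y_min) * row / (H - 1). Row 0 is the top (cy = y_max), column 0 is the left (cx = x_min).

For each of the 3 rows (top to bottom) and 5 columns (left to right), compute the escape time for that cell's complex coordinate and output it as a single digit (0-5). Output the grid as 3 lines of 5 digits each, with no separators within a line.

(row=0, col=0): c = -0.8500 + 0.6400i → escape time 5
(row=0, col=1): c = -0.5750 + 0.6400i → escape time 5
(row=0, col=2): c = -0.3000 + 0.6400i → escape time 5
(row=0, col=3): c = -0.0250 + 0.6400i → escape time 5
(row=0, col=4): c = 0.2500 + 0.6400i → escape time 5
(row=1, col=0): c = -0.8500 + -0.3250i → escape time 5
(row=1, col=1): c = -0.5750 + -0.3250i → escape time 5
(row=1, col=2): c = -0.3000 + -0.3250i → escape time 5
(row=1, col=3): c = -0.0250 + -0.3250i → escape time 5
(row=1, col=4): c = 0.2500 + -0.3250i → escape time 5
(row=2, col=0): c = -0.8500 + -1.2900i → escape time 2
(row=2, col=1): c = -0.5750 + -1.2900i → escape time 3
(row=2, col=2): c = -0.3000 + -1.2900i → escape time 3
(row=2, col=3): c = -0.0250 + -1.2900i → escape time 2
(row=2, col=4): c = 0.2500 + -1.2900i → escape time 2

Answer: 55555
55555
23322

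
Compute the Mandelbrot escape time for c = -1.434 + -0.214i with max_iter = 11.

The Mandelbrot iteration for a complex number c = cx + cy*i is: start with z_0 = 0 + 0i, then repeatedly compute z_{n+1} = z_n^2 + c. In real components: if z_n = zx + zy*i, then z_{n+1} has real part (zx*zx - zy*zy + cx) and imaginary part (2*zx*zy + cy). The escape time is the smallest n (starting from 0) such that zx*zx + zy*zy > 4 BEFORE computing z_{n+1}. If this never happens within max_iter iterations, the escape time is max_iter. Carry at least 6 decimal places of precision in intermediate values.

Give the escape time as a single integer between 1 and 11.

z_0 = 0 + 0i, c = -1.4340 + -0.2140i
Iter 1: z = -1.4340 + -0.2140i, |z|^2 = 2.1022
Iter 2: z = 0.5766 + 0.3998i, |z|^2 = 0.4922
Iter 3: z = -1.2614 + 0.2470i, |z|^2 = 1.6521
Iter 4: z = 0.0961 + -0.8370i, |z|^2 = 0.7098
Iter 5: z = -2.1254 + -0.3749i, |z|^2 = 4.6578
Escaped at iteration 5

Answer: 5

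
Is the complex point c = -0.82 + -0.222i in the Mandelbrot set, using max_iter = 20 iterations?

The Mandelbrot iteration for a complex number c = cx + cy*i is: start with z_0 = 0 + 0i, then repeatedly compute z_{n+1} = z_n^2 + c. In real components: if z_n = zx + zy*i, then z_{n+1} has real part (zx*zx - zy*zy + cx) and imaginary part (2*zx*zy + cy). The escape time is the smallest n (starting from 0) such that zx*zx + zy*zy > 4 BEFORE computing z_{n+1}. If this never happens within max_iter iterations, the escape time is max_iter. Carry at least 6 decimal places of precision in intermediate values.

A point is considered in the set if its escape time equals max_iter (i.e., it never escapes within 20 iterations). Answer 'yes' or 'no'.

Answer: no

Derivation:
z_0 = 0 + 0i, c = -0.8200 + -0.2220i
Iter 1: z = -0.8200 + -0.2220i, |z|^2 = 0.7217
Iter 2: z = -0.1969 + 0.1421i, |z|^2 = 0.0590
Iter 3: z = -0.8014 + -0.2779i, |z|^2 = 0.7195
Iter 4: z = -0.2550 + 0.2235i, |z|^2 = 0.1150
Iter 5: z = -0.8049 + -0.3360i, |z|^2 = 0.7608
Iter 6: z = -0.2849 + 0.3189i, |z|^2 = 0.1829
Iter 7: z = -0.8405 + -0.4037i, |z|^2 = 0.8694
Iter 8: z = -0.2766 + 0.4567i, |z|^2 = 0.2850
Iter 9: z = -0.9521 + -0.4746i, |z|^2 = 1.1316
Iter 10: z = -0.1388 + 0.6817i, |z|^2 = 0.4840
Iter 11: z = -1.2654 + -0.4113i, |z|^2 = 1.7705
Iter 12: z = 0.6121 + 0.8189i, |z|^2 = 1.0453
Iter 13: z = -1.1160 + 0.7806i, |z|^2 = 1.8547
Iter 14: z = -0.1839 + -1.9642i, |z|^2 = 3.8918
Iter 15: z = -4.6442 + 0.5005i, |z|^2 = 21.8187
Escaped at iteration 15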